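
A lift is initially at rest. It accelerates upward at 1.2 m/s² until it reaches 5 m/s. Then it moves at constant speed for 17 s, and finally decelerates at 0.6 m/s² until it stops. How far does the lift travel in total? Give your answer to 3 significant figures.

Phase 1 (accelerating): v₀ = 0 m/s, a = 1.2 m/s².
v = v₀ + at → t = (5 − 0) / 1.2 = 4.17 s
v² = v₀² + 2aΔx → Δx = (5² − 0²)/(2·1.2) = 10.4 m

Phase 2 (constant speed): v₀ = 5.00 m/s, a = 0 m/s².
v = v₀ + at = 5.00 + (0)(17) = 5.00 m/s
Δx = v₀t + ½at² = 5.00·17 + 0.5·0·17² = 85.0 m

Phase 3 (decelerating): v₀ = 5.00 m/s, a = -0.6 m/s².
v = v₀ + at → t = (0 − 5.00) / -0.6 = 8.33 s
v² = v₀² + 2aΔx → Δx = (0² − 5.00²)/(2·-0.6) = 20.8 m
Total distance = 10.4 + 85.0 + 20.8 = 116 m

116 m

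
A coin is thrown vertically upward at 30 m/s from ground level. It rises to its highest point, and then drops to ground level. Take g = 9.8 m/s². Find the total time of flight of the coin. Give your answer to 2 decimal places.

Phase 1 (rising): v₀ = 30.0 m/s, a = -9.8 m/s².
v = v₀ + at → t = (0 − 30.0) / -9.8 = 3.06 s
v² = v₀² + 2aΔx → Δx = (0² − 30.0²)/(2·-9.8) = 45.9 m

Phase 2 (falling): v₀ = 0 m/s, a = -9.8 m/s².
Falls 45.9 m from rest: t = √(2·45.9/9.8) = 3.06 s; v = g·t = 30.0 m/s.
Total time = 3.06 + 3.06 = 6.12 s

6.12 s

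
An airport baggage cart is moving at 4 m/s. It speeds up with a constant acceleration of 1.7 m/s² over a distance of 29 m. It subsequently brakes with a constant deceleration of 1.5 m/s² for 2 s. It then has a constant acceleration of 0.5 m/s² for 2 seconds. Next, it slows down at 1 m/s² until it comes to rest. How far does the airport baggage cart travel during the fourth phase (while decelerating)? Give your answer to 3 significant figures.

Phase 1 (accelerating): v₀ = 4.00 m/s, a = 1.7 m/s².
v² = v₀² + 2aΔx = 4.00² + 2·1.7·29 = 115 → v = 10.7 m/s
t = (v − v₀)/a = (10.7 − 4.00)/1.7 = 3.94 s

Phase 2 (decelerating): v₀ = 10.7 m/s, a = -1.5 m/s².
v = v₀ + at = 10.7 + (-1.5)(2) = 7.71 m/s
Δx = v₀t + ½at² = 10.7·2 + 0.5·-1.5·2² = 18.4 m

Phase 3 (accelerating): v₀ = 7.71 m/s, a = 0.5 m/s².
v = v₀ + at = 7.71 + (0.5)(2) = 8.71 m/s
Δx = v₀t + ½at² = 7.71·2 + 0.5·0.5·2² = 16.4 m

Phase 4 (decelerating): v₀ = 8.71 m/s, a = -1 m/s².
v = v₀ + at → t = (0 − 8.71) / -1 = 8.71 s
v² = v₀² + 2aΔx → Δx = (0² − 8.71²)/(2·-1) = 37.9 m
Distance in phase 4 = 37.9 m

37.9 m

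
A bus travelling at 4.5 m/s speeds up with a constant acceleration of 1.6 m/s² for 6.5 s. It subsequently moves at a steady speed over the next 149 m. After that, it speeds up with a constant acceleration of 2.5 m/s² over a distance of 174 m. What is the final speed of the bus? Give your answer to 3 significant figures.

Phase 1 (accelerating): v₀ = 4.50 m/s, a = 1.6 m/s².
v = v₀ + at = 4.50 + (1.6)(6.5) = 14.9 m/s
Δx = v₀t + ½at² = 4.50·6.5 + 0.5·1.6·6.5² = 63.1 m

Phase 2 (constant speed): v₀ = 14.9 m/s, a = 0 m/s².
Constant speed: t = d/v = 149/14.9 = 10.0 s

Phase 3 (accelerating): v₀ = 14.9 m/s, a = 2.5 m/s².
v² = v₀² + 2aΔx = 14.9² + 2·2.5·174 = 1090 → v = 33.0 m/s
t = (v − v₀)/a = (33.0 − 14.9)/2.5 = 7.26 s
Final speed = 33.0 m/s

33.0 m/s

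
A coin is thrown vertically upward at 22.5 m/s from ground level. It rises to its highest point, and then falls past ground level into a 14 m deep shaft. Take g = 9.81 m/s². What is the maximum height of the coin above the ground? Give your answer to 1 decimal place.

25.8 m

Phase 1 (rising): v₀ = 22.5 m/s, a = -9.81 m/s².
v = v₀ + at → t = (0 − 22.5) / -9.81 = 2.29 s
v² = v₀² + 2aΔx → Δx = (0² − 22.5²)/(2·-9.81) = 25.8 m
Maximum height = 25.8 m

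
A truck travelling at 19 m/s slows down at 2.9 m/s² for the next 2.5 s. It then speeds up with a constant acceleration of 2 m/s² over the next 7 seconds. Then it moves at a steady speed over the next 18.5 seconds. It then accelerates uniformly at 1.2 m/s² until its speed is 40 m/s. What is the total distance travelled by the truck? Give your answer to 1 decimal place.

1036.5 m

Phase 1 (decelerating): v₀ = 19.0 m/s, a = -2.9 m/s².
v = v₀ + at = 19.0 + (-2.9)(2.5) = 11.8 m/s
Δx = v₀t + ½at² = 19.0·2.5 + 0.5·-2.9·2.5² = 38.4 m

Phase 2 (accelerating): v₀ = 11.8 m/s, a = 2 m/s².
v = v₀ + at = 11.8 + (2)(7) = 25.8 m/s
Δx = v₀t + ½at² = 11.8·7 + 0.5·2·7² = 131 m

Phase 3 (constant speed): v₀ = 25.8 m/s, a = 0 m/s².
v = v₀ + at = 25.8 + (0)(18.5) = 25.8 m/s
Δx = v₀t + ½at² = 25.8·18.5 + 0.5·0·18.5² = 476 m

Phase 4 (accelerating): v₀ = 25.8 m/s, a = 1.2 m/s².
v = v₀ + at → t = (40 − 25.8) / 1.2 = 11.9 s
v² = v₀² + 2aΔx → Δx = (40² − 25.8²)/(2·1.2) = 390 m
Total distance = 38.4 + 131 + 476 + 390 = 1040 m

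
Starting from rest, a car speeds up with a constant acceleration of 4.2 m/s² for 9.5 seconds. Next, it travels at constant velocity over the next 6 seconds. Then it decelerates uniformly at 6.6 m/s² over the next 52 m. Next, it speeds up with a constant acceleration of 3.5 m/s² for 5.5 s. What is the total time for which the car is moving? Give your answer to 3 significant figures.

Phase 1 (accelerating): v₀ = 0 m/s, a = 4.2 m/s².
v = v₀ + at = 0 + (4.2)(9.5) = 39.9 m/s
Δx = v₀t + ½at² = 0·9.5 + 0.5·4.2·9.5² = 190 m

Phase 2 (constant speed): v₀ = 39.9 m/s, a = 0 m/s².
v = v₀ + at = 39.9 + (0)(6) = 39.9 m/s
Δx = v₀t + ½at² = 39.9·6 + 0.5·0·6² = 239 m

Phase 3 (decelerating): v₀ = 39.9 m/s, a = -6.6 m/s².
v² = v₀² + 2aΔx = 39.9² + 2·-6.6·52 = 906 → v = 30.1 m/s
t = (v − v₀)/a = (30.1 − 39.9)/-6.6 = 1.49 s

Phase 4 (accelerating): v₀ = 30.1 m/s, a = 3.5 m/s².
v = v₀ + at = 30.1 + (3.5)(5.5) = 49.3 m/s
Δx = v₀t + ½at² = 30.1·5.5 + 0.5·3.5·5.5² = 218 m
Total time = 9.50 + 6.00 + 1.49 + 5.50 = 22.5 s

22.5 s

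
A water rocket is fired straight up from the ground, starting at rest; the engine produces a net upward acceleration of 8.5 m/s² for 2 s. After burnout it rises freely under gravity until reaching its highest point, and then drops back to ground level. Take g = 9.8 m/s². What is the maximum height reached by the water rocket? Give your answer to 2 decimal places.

Phase 1 (powered ascent): v₀ = 0 m/s, a = 8.5 m/s².
v = v₀ + at = 0 + (8.5)(2) = 17.0 m/s
Δx = v₀t + ½at² = 0·2 + 0.5·8.5·2² = 17.0 m

Phase 2 (coasting upward): v₀ = 17.0 m/s, a = -9.8 m/s².
v = v₀ + at → t = (0 − 17.0) / -9.8 = 1.73 s
v² = v₀² + 2aΔx → Δx = (0² − 17.0²)/(2·-9.8) = 14.7 m
Maximum height = 17.0 + 14.7 = 31.7 m

31.74 m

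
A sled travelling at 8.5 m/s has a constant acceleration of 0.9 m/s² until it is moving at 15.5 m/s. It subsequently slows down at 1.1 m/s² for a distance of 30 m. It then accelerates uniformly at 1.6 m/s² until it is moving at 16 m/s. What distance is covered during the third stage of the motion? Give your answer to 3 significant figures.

25.5 m

Phase 1 (accelerating): v₀ = 8.50 m/s, a = 0.9 m/s².
v = v₀ + at → t = (15.5 − 8.50) / 0.9 = 7.78 s
v² = v₀² + 2aΔx → Δx = (15.5² − 8.50²)/(2·0.9) = 93.3 m

Phase 2 (decelerating): v₀ = 15.5 m/s, a = -1.1 m/s².
v² = v₀² + 2aΔx = 15.5² + 2·-1.1·30 = 174 → v = 13.2 m/s
t = (v − v₀)/a = (13.2 − 15.5)/-1.1 = 2.09 s

Phase 3 (accelerating): v₀ = 13.2 m/s, a = 1.6 m/s².
v = v₀ + at → t = (16 − 13.2) / 1.6 = 1.75 s
v² = v₀² + 2aΔx → Δx = (16² − 13.2²)/(2·1.6) = 25.5 m
Distance in phase 3 = 25.5 m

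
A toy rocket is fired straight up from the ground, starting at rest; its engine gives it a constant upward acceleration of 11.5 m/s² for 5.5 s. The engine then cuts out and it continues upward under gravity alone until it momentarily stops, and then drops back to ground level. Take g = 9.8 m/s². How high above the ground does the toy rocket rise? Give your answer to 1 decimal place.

Phase 1 (powered ascent): v₀ = 0 m/s, a = 11.5 m/s².
v = v₀ + at = 0 + (11.5)(5.5) = 63.2 m/s
Δx = v₀t + ½at² = 0·5.5 + 0.5·11.5·5.5² = 174 m

Phase 2 (coasting upward): v₀ = 63.2 m/s, a = -9.8 m/s².
v = v₀ + at → t = (0 − 63.2) / -9.8 = 6.45 s
v² = v₀² + 2aΔx → Δx = (0² − 63.2²)/(2·-9.8) = 204 m
Maximum height = 174 + 204 = 378 m

378.0 m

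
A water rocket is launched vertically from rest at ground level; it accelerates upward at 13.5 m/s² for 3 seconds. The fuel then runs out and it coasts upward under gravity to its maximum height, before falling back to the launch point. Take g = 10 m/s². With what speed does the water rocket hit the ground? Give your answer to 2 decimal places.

53.43 m/s

Phase 1 (powered ascent): v₀ = 0 m/s, a = 13.5 m/s².
v = v₀ + at = 0 + (13.5)(3) = 40.5 m/s
Δx = v₀t + ½at² = 0·3 + 0.5·13.5·3² = 60.8 m

Phase 2 (coasting upward): v₀ = 40.5 m/s, a = -10 m/s².
v = v₀ + at → t = (0 − 40.5) / -10 = 4.05 s
v² = v₀² + 2aΔx → Δx = (0² − 40.5²)/(2·-10) = 82.0 m

Phase 3 (free fall): v₀ = 0 m/s, a = -10 m/s².
Falls 143 m from rest: t = √(2·143/10) = 5.34 s; v = g·t = 53.4 m/s.
Impact speed = 53.4 m/s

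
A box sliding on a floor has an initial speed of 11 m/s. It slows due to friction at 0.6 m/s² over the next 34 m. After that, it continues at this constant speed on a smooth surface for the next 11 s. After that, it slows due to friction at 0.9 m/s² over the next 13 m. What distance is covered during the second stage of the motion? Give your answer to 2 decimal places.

Phase 1 (decelerating): v₀ = 11.0 m/s, a = -0.6 m/s².
v² = v₀² + 2aΔx = 11.0² + 2·-0.6·34 = 80.2 → v = 8.96 m/s
t = (v − v₀)/a = (8.96 − 11.0)/-0.6 = 3.41 s

Phase 2 (constant speed): v₀ = 8.96 m/s, a = 0 m/s².
v = v₀ + at = 8.96 + (0)(11) = 8.96 m/s
Δx = v₀t + ½at² = 8.96·11 + 0.5·0·11² = 98.5 m
Distance in phase 2 = 98.5 m

98.51 m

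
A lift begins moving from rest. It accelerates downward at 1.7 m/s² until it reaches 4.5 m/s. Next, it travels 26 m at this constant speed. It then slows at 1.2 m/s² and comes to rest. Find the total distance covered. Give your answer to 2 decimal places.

40.39 m

Phase 1 (accelerating): v₀ = 0 m/s, a = 1.7 m/s².
v = v₀ + at → t = (4.5 − 0) / 1.7 = 2.65 s
v² = v₀² + 2aΔx → Δx = (4.5² − 0²)/(2·1.7) = 5.96 m

Phase 2 (constant speed): v₀ = 4.50 m/s, a = 0 m/s².
Constant speed: t = d/v = 26/4.50 = 5.78 s

Phase 3 (decelerating): v₀ = 4.50 m/s, a = -1.2 m/s².
v = v₀ + at → t = (0 − 4.50) / -1.2 = 3.75 s
v² = v₀² + 2aΔx → Δx = (0² − 4.50²)/(2·-1.2) = 8.44 m
Total distance = 5.96 + 26.0 + 8.44 = 40.4 m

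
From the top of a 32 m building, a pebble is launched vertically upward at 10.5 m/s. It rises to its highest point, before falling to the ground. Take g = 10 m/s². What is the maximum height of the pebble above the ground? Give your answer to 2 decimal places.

37.51 m

Phase 1 (rising): v₀ = 10.5 m/s, a = -10 m/s².
v = v₀ + at → t = (0 − 10.5) / -10 = 1.05 s
v² = v₀² + 2aΔx → Δx = (0² − 10.5²)/(2·-10) = 5.51 m
Maximum height = 32 + 5.51 = 37.5 m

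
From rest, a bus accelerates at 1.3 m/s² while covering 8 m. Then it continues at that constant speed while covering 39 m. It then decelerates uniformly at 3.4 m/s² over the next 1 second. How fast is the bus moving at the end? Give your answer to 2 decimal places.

1.16 m/s

Phase 1 (accelerating): v₀ = 0 m/s, a = 1.3 m/s².
v² = v₀² + 2aΔx = 0² + 2·1.3·8 = 20.8 → v = 4.56 m/s
t = (v − v₀)/a = (4.56 − 0)/1.3 = 3.51 s

Phase 2 (constant speed): v₀ = 4.56 m/s, a = 0 m/s².
Constant speed: t = d/v = 39/4.56 = 8.55 s

Phase 3 (decelerating): v₀ = 4.56 m/s, a = -3.4 m/s².
v = v₀ + at = 4.56 + (-3.4)(1) = 1.16 m/s
Δx = v₀t + ½at² = 4.56·1 + 0.5·-3.4·1² = 2.86 m
Final speed = 1.16 m/s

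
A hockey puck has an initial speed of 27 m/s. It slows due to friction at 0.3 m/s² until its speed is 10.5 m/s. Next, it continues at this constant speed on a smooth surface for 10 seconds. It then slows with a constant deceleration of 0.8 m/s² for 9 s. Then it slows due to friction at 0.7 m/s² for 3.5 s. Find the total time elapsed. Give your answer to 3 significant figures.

77.5 s

Phase 1 (decelerating): v₀ = 27.0 m/s, a = -0.3 m/s².
v = v₀ + at → t = (10.5 − 27.0) / -0.3 = 55.0 s
v² = v₀² + 2aΔx → Δx = (10.5² − 27.0²)/(2·-0.3) = 1030 m

Phase 2 (constant speed): v₀ = 10.5 m/s, a = 0 m/s².
v = v₀ + at = 10.5 + (0)(10) = 10.5 m/s
Δx = v₀t + ½at² = 10.5·10 + 0.5·0·10² = 105 m

Phase 3 (decelerating): v₀ = 10.5 m/s, a = -0.8 m/s².
v = v₀ + at = 10.5 + (-0.8)(9) = 3.30 m/s
Δx = v₀t + ½at² = 10.5·9 + 0.5·-0.8·9² = 62.1 m

Phase 4 (decelerating): v₀ = 3.30 m/s, a = -0.7 m/s².
v = v₀ + at = 3.30 + (-0.7)(3.5) = 0.850 m/s
Δx = v₀t + ½at² = 3.30·3.5 + 0.5·-0.7·3.5² = 7.26 m
Total time = 55.0 + 10.0 + 9.00 + 3.50 = 77.5 s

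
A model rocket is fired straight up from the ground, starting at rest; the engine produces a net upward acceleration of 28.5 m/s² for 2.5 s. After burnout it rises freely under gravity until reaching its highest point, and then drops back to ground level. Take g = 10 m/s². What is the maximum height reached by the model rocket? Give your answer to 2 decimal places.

Phase 1 (powered ascent): v₀ = 0 m/s, a = 28.5 m/s².
v = v₀ + at = 0 + (28.5)(2.5) = 71.2 m/s
Δx = v₀t + ½at² = 0·2.5 + 0.5·28.5·2.5² = 89.1 m

Phase 2 (coasting upward): v₀ = 71.2 m/s, a = -10 m/s².
v = v₀ + at → t = (0 − 71.2) / -10 = 7.12 s
v² = v₀² + 2aΔx → Δx = (0² − 71.2²)/(2·-10) = 254 m
Maximum height = 89.1 + 254 = 343 m

342.89 m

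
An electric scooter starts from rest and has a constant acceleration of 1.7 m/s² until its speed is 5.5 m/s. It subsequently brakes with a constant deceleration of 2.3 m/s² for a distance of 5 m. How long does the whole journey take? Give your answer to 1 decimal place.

4.5 s

Phase 1 (accelerating): v₀ = 0 m/s, a = 1.7 m/s².
v = v₀ + at → t = (5.5 − 0) / 1.7 = 3.24 s
v² = v₀² + 2aΔx → Δx = (5.5² − 0²)/(2·1.7) = 8.90 m

Phase 2 (decelerating): v₀ = 5.50 m/s, a = -2.3 m/s².
v² = v₀² + 2aΔx = 5.50² + 2·-2.3·5 = 7.25 → v = 2.69 m/s
t = (v − v₀)/a = (2.69 − 5.50)/-2.3 = 1.22 s
Total time = 3.24 + 1.22 = 4.46 s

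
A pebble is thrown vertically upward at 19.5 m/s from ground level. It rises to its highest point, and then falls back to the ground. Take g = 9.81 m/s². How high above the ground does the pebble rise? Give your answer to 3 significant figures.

Phase 1 (rising): v₀ = 19.5 m/s, a = -9.81 m/s².
v = v₀ + at → t = (0 − 19.5) / -9.81 = 1.99 s
v² = v₀² + 2aΔx → Δx = (0² − 19.5²)/(2·-9.81) = 19.4 m
Maximum height = 19.4 m

19.4 m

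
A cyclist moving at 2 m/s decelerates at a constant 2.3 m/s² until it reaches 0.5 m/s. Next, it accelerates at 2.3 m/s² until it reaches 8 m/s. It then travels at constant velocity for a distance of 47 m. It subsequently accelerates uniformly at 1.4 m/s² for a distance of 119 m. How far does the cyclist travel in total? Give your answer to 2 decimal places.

Phase 1 (decelerating): v₀ = 2.00 m/s, a = -2.3 m/s².
v = v₀ + at → t = (0.5 − 2.00) / -2.3 = 0.652 s
v² = v₀² + 2aΔx → Δx = (0.5² − 2.00²)/(2·-2.3) = 0.815 m

Phase 2 (accelerating): v₀ = 0.500 m/s, a = 2.3 m/s².
v = v₀ + at → t = (8 − 0.500) / 2.3 = 3.26 s
v² = v₀² + 2aΔx → Δx = (8² − 0.500²)/(2·2.3) = 13.9 m

Phase 3 (constant speed): v₀ = 8.00 m/s, a = 0 m/s².
Constant speed: t = d/v = 47/8.00 = 5.88 s

Phase 4 (accelerating): v₀ = 8.00 m/s, a = 1.4 m/s².
v² = v₀² + 2aΔx = 8.00² + 2·1.4·119 = 397 → v = 19.9 m/s
t = (v − v₀)/a = (19.9 − 8.00)/1.4 = 8.52 s
Total distance = 0.815 + 13.9 + 47.0 + 119 = 181 m

180.67 m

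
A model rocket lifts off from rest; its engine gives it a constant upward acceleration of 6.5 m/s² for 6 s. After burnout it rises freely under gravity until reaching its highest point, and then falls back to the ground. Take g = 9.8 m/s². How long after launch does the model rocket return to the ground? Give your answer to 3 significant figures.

Phase 1 (powered ascent): v₀ = 0 m/s, a = 6.5 m/s².
v = v₀ + at = 0 + (6.5)(6) = 39.0 m/s
Δx = v₀t + ½at² = 0·6 + 0.5·6.5·6² = 117 m

Phase 2 (coasting upward): v₀ = 39.0 m/s, a = -9.8 m/s².
v = v₀ + at → t = (0 − 39.0) / -9.8 = 3.98 s
v² = v₀² + 2aΔx → Δx = (0² − 39.0²)/(2·-9.8) = 77.6 m

Phase 3 (free fall): v₀ = 0 m/s, a = -9.8 m/s².
Falls 195 m from rest: t = √(2·195/9.8) = 6.30 s; v = g·t = 61.8 m/s.
Total time = 6.00 + 3.98 + 6.30 = 16.3 s

16.3 s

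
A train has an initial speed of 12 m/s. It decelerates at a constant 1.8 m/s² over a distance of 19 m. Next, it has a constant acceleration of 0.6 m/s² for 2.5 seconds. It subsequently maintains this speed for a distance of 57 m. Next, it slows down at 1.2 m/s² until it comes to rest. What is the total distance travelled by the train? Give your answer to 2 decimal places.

142.92 m

Phase 1 (decelerating): v₀ = 12.0 m/s, a = -1.8 m/s².
v² = v₀² + 2aΔx = 12.0² + 2·-1.8·19 = 75.6 → v = 8.69 m/s
t = (v − v₀)/a = (8.69 − 12.0)/-1.8 = 1.84 s

Phase 2 (accelerating): v₀ = 8.69 m/s, a = 0.6 m/s².
v = v₀ + at = 8.69 + (0.6)(2.5) = 10.2 m/s
Δx = v₀t + ½at² = 8.69·2.5 + 0.5·0.6·2.5² = 23.6 m

Phase 3 (constant speed): v₀ = 10.2 m/s, a = 0 m/s².
Constant speed: t = d/v = 57/10.2 = 5.59 s

Phase 4 (decelerating): v₀ = 10.2 m/s, a = -1.2 m/s².
v = v₀ + at → t = (0 − 10.2) / -1.2 = 8.50 s
v² = v₀² + 2aΔx → Δx = (0² − 10.2²)/(2·-1.2) = 43.3 m
Total distance = 19.0 + 23.6 + 57.0 + 43.3 = 143 m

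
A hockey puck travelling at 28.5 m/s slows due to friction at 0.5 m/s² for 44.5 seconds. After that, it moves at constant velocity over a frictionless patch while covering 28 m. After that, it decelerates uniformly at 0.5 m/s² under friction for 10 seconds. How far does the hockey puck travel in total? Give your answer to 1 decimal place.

838.7 m

Phase 1 (decelerating): v₀ = 28.5 m/s, a = -0.5 m/s².
v = v₀ + at = 28.5 + (-0.5)(44.5) = 6.25 m/s
Δx = v₀t + ½at² = 28.5·44.5 + 0.5·-0.5·44.5² = 773 m

Phase 2 (constant speed): v₀ = 6.25 m/s, a = 0 m/s².
Constant speed: t = d/v = 28/6.25 = 4.48 s

Phase 3 (decelerating): v₀ = 6.25 m/s, a = -0.5 m/s².
v = v₀ + at = 6.25 + (-0.5)(10) = 1.25 m/s
Δx = v₀t + ½at² = 6.25·10 + 0.5·-0.5·10² = 37.5 m
Total distance = 773 + 28.0 + 37.5 = 839 m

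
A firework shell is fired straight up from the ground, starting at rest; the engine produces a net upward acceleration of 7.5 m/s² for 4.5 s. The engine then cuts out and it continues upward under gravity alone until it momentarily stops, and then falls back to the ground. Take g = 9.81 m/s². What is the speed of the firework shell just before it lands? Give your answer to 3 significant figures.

Phase 1 (powered ascent): v₀ = 0 m/s, a = 7.5 m/s².
v = v₀ + at = 0 + (7.5)(4.5) = 33.8 m/s
Δx = v₀t + ½at² = 0·4.5 + 0.5·7.5·4.5² = 75.9 m

Phase 2 (coasting upward): v₀ = 33.8 m/s, a = -9.81 m/s².
v = v₀ + at → t = (0 − 33.8) / -9.81 = 3.44 s
v² = v₀² + 2aΔx → Δx = (0² − 33.8²)/(2·-9.81) = 58.1 m

Phase 3 (free fall): v₀ = 0 m/s, a = -9.81 m/s².
Falls 134 m from rest: t = √(2·134/9.81) = 5.23 s; v = g·t = 51.3 m/s.
Impact speed = 51.3 m/s

51.3 m/s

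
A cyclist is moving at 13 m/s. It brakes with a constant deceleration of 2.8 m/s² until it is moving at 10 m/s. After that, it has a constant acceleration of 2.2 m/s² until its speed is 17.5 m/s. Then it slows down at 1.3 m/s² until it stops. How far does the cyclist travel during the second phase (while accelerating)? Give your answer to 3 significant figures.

Phase 1 (decelerating): v₀ = 13.0 m/s, a = -2.8 m/s².
v = v₀ + at → t = (10 − 13.0) / -2.8 = 1.07 s
v² = v₀² + 2aΔx → Δx = (10² − 13.0²)/(2·-2.8) = 12.3 m

Phase 2 (accelerating): v₀ = 10.0 m/s, a = 2.2 m/s².
v = v₀ + at → t = (17.5 − 10.0) / 2.2 = 3.41 s
v² = v₀² + 2aΔx → Δx = (17.5² − 10.0²)/(2·2.2) = 46.9 m
Distance in phase 2 = 46.9 m

46.9 m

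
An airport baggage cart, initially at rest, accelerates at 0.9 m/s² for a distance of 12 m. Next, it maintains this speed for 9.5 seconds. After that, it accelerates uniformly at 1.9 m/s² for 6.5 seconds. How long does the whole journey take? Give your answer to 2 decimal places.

21.16 s

Phase 1 (accelerating): v₀ = 0 m/s, a = 0.9 m/s².
v² = v₀² + 2aΔx = 0² + 2·0.9·12 = 21.6 → v = 4.65 m/s
t = (v − v₀)/a = (4.65 − 0)/0.9 = 5.16 s

Phase 2 (constant speed): v₀ = 4.65 m/s, a = 0 m/s².
v = v₀ + at = 4.65 + (0)(9.5) = 4.65 m/s
Δx = v₀t + ½at² = 4.65·9.5 + 0.5·0·9.5² = 44.2 m

Phase 3 (accelerating): v₀ = 4.65 m/s, a = 1.9 m/s².
v = v₀ + at = 4.65 + (1.9)(6.5) = 17.0 m/s
Δx = v₀t + ½at² = 4.65·6.5 + 0.5·1.9·6.5² = 70.3 m
Total time = 5.16 + 9.50 + 6.50 = 21.2 s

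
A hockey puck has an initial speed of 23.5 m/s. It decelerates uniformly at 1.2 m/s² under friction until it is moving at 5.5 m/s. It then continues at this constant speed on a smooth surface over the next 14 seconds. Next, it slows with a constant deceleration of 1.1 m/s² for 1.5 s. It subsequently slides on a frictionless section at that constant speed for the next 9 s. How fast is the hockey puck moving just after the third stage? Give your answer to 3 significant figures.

3.85 m/s

Phase 1 (decelerating): v₀ = 23.5 m/s, a = -1.2 m/s².
v = v₀ + at → t = (5.5 − 23.5) / -1.2 = 15.0 s
v² = v₀² + 2aΔx → Δx = (5.5² − 23.5²)/(2·-1.2) = 218 m

Phase 2 (constant speed): v₀ = 5.50 m/s, a = 0 m/s².
v = v₀ + at = 5.50 + (0)(14) = 5.50 m/s
Δx = v₀t + ½at² = 5.50·14 + 0.5·0·14² = 77.0 m

Phase 3 (decelerating): v₀ = 5.50 m/s, a = -1.1 m/s².
v = v₀ + at = 5.50 + (-1.1)(1.5) = 3.85 m/s
Δx = v₀t + ½at² = 5.50·1.5 + 0.5·-1.1·1.5² = 7.01 m
Speed at end of phase 3 = 3.85 m/s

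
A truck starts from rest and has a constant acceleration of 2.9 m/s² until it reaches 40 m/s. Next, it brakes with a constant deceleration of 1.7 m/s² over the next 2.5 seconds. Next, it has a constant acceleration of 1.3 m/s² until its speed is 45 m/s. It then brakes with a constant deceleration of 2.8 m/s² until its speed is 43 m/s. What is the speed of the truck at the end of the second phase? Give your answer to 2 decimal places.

Phase 1 (accelerating): v₀ = 0 m/s, a = 2.9 m/s².
v = v₀ + at → t = (40 − 0) / 2.9 = 13.8 s
v² = v₀² + 2aΔx → Δx = (40² − 0²)/(2·2.9) = 276 m

Phase 2 (decelerating): v₀ = 40.0 m/s, a = -1.7 m/s².
v = v₀ + at = 40.0 + (-1.7)(2.5) = 35.8 m/s
Δx = v₀t + ½at² = 40.0·2.5 + 0.5·-1.7·2.5² = 94.7 m
Speed at end of phase 2 = 35.8 m/s

35.75 m/s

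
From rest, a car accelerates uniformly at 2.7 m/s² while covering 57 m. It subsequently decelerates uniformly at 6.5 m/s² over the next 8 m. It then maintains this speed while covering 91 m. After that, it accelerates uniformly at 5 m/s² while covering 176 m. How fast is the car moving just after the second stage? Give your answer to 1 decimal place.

14.3 m/s

Phase 1 (accelerating): v₀ = 0 m/s, a = 2.7 m/s².
v² = v₀² + 2aΔx = 0² + 2·2.7·57 = 308 → v = 17.5 m/s
t = (v − v₀)/a = (17.5 − 0)/2.7 = 6.50 s

Phase 2 (decelerating): v₀ = 17.5 m/s, a = -6.5 m/s².
v² = v₀² + 2aΔx = 17.5² + 2·-6.5·8 = 204 → v = 14.3 m/s
t = (v − v₀)/a = (14.3 − 17.5)/-6.5 = 0.503 s
Speed at end of phase 2 = 14.3 m/s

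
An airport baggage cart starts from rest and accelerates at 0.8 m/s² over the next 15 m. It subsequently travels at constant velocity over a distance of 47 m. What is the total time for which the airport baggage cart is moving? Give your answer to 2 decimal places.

Phase 1 (accelerating): v₀ = 0 m/s, a = 0.8 m/s².
v² = v₀² + 2aΔx = 0² + 2·0.8·15 = 24.0 → v = 4.90 m/s
t = (v − v₀)/a = (4.90 − 0)/0.8 = 6.12 s

Phase 2 (constant speed): v₀ = 4.90 m/s, a = 0 m/s².
Constant speed: t = d/v = 47/4.90 = 9.59 s
Total time = 6.12 + 9.59 = 15.7 s

15.72 s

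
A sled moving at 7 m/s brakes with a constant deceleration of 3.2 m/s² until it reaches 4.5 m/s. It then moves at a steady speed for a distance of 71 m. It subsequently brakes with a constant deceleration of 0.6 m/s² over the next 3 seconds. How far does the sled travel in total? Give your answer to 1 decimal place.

Phase 1 (decelerating): v₀ = 7.00 m/s, a = -3.2 m/s².
v = v₀ + at → t = (4.5 − 7.00) / -3.2 = 0.781 s
v² = v₀² + 2aΔx → Δx = (4.5² − 7.00²)/(2·-3.2) = 4.49 m

Phase 2 (constant speed): v₀ = 4.50 m/s, a = 0 m/s².
Constant speed: t = d/v = 71/4.50 = 15.8 s

Phase 3 (decelerating): v₀ = 4.50 m/s, a = -0.6 m/s².
v = v₀ + at = 4.50 + (-0.6)(3) = 2.70 m/s
Δx = v₀t + ½at² = 4.50·3 + 0.5·-0.6·3² = 10.8 m
Total distance = 4.49 + 71.0 + 10.8 = 86.3 m

86.3 m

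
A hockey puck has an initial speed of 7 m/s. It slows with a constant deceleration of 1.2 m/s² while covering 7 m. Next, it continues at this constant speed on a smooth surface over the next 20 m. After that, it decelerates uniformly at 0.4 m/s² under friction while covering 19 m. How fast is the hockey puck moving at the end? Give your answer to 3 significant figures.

Phase 1 (decelerating): v₀ = 7.00 m/s, a = -1.2 m/s².
v² = v₀² + 2aΔx = 7.00² + 2·-1.2·7 = 32.2 → v = 5.67 m/s
t = (v − v₀)/a = (5.67 − 7.00)/-1.2 = 1.10 s

Phase 2 (constant speed): v₀ = 5.67 m/s, a = 0 m/s².
Constant speed: t = d/v = 20/5.67 = 3.52 s

Phase 3 (decelerating): v₀ = 5.67 m/s, a = -0.4 m/s².
v² = v₀² + 2aΔx = 5.67² + 2·-0.4·19 = 17.0 → v = 4.12 m/s
t = (v − v₀)/a = (4.12 − 5.67)/-0.4 = 3.88 s
Final speed = 4.12 m/s

4.12 m/s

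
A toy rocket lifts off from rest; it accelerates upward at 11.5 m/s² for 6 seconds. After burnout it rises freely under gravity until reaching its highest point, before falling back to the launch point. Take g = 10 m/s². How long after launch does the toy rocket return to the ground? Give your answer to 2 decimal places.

22.33 s

Phase 1 (powered ascent): v₀ = 0 m/s, a = 11.5 m/s².
v = v₀ + at = 0 + (11.5)(6) = 69.0 m/s
Δx = v₀t + ½at² = 0·6 + 0.5·11.5·6² = 207 m

Phase 2 (coasting upward): v₀ = 69.0 m/s, a = -10 m/s².
v = v₀ + at → t = (0 − 69.0) / -10 = 6.90 s
v² = v₀² + 2aΔx → Δx = (0² − 69.0²)/(2·-10) = 238 m

Phase 3 (free fall): v₀ = 0 m/s, a = -10 m/s².
Falls 445 m from rest: t = √(2·445/10) = 9.43 s; v = g·t = 94.3 m/s.
Total time = 6.00 + 6.90 + 9.43 = 22.3 s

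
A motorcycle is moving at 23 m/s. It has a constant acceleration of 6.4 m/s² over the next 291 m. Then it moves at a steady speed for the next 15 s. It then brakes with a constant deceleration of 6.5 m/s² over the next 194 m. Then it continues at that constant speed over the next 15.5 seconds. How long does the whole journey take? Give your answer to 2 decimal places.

40.73 s

Phase 1 (accelerating): v₀ = 23.0 m/s, a = 6.4 m/s².
v² = v₀² + 2aΔx = 23.0² + 2·6.4·291 = 4250 → v = 65.2 m/s
t = (v − v₀)/a = (65.2 − 23.0)/6.4 = 6.60 s

Phase 2 (constant speed): v₀ = 65.2 m/s, a = 0 m/s².
v = v₀ + at = 65.2 + (0)(15) = 65.2 m/s
Δx = v₀t + ½at² = 65.2·15 + 0.5·0·15² = 978 m

Phase 3 (decelerating): v₀ = 65.2 m/s, a = -6.5 m/s².
v² = v₀² + 2aΔx = 65.2² + 2·-6.5·194 = 1730 → v = 41.6 m/s
t = (v − v₀)/a = (41.6 − 65.2)/-6.5 = 3.63 s

Phase 4 (constant speed): v₀ = 41.6 m/s, a = 0 m/s².
v = v₀ + at = 41.6 + (0)(15.5) = 41.6 m/s
Δx = v₀t + ½at² = 41.6·15.5 + 0.5·0·15.5² = 645 m
Total time = 6.60 + 15.0 + 3.63 + 15.5 = 40.7 s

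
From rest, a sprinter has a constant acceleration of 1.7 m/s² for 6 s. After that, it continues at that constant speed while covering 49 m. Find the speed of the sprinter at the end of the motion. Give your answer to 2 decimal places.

10.20 m/s

Phase 1 (accelerating): v₀ = 0 m/s, a = 1.7 m/s².
v = v₀ + at = 0 + (1.7)(6) = 10.2 m/s
Δx = v₀t + ½at² = 0·6 + 0.5·1.7·6² = 30.6 m

Phase 2 (constant speed): v₀ = 10.2 m/s, a = 0 m/s².
Constant speed: t = d/v = 49/10.2 = 4.80 s
Final speed = 10.2 m/s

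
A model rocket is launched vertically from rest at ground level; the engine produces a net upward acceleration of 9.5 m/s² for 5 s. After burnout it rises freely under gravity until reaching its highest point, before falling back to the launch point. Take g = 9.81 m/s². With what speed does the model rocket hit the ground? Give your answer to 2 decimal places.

Phase 1 (powered ascent): v₀ = 0 m/s, a = 9.5 m/s².
v = v₀ + at = 0 + (9.5)(5) = 47.5 m/s
Δx = v₀t + ½at² = 0·5 + 0.5·9.5·5² = 119 m

Phase 2 (coasting upward): v₀ = 47.5 m/s, a = -9.81 m/s².
v = v₀ + at → t = (0 − 47.5) / -9.81 = 4.84 s
v² = v₀² + 2aΔx → Δx = (0² − 47.5²)/(2·-9.81) = 115 m

Phase 3 (free fall): v₀ = 0 m/s, a = -9.81 m/s².
Falls 234 m from rest: t = √(2·234/9.81) = 6.90 s; v = g·t = 67.7 m/s.
Impact speed = 67.7 m/s

67.72 m/s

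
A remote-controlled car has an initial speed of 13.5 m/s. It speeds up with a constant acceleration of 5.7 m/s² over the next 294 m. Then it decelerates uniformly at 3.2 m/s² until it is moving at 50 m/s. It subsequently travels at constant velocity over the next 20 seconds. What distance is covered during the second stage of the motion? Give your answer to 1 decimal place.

161.5 m

Phase 1 (accelerating): v₀ = 13.5 m/s, a = 5.7 m/s².
v² = v₀² + 2aΔx = 13.5² + 2·5.7·294 = 3530 → v = 59.4 m/s
t = (v − v₀)/a = (59.4 − 13.5)/5.7 = 8.06 s

Phase 2 (decelerating): v₀ = 59.4 m/s, a = -3.2 m/s².
v = v₀ + at → t = (50 − 59.4) / -3.2 = 2.95 s
v² = v₀² + 2aΔx → Δx = (50² − 59.4²)/(2·-3.2) = 162 m
Distance in phase 2 = 162 m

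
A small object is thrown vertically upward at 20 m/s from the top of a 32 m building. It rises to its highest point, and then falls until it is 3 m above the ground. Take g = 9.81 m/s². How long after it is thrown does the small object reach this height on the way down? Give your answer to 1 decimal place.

Phase 1 (rising): v₀ = 20.0 m/s, a = -9.81 m/s².
v = v₀ + at → t = (0 − 20.0) / -9.81 = 2.04 s
v² = v₀² + 2aΔx → Δx = (0² − 20.0²)/(2·-9.81) = 20.4 m

Phase 2 (falling): v₀ = 0 m/s, a = -9.81 m/s².
Falls 49.4 m from rest: t = √(2·49.4/9.81) = 3.17 s; v = g·t = 31.1 m/s.
Total time = 2.04 + 3.17 = 5.21 s

5.2 s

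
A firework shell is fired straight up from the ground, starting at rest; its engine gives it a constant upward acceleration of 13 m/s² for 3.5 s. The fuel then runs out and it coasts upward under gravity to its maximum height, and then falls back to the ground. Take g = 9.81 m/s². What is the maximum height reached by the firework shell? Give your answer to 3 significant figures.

185 m

Phase 1 (powered ascent): v₀ = 0 m/s, a = 13 m/s².
v = v₀ + at = 0 + (13)(3.5) = 45.5 m/s
Δx = v₀t + ½at² = 0·3.5 + 0.5·13·3.5² = 79.6 m

Phase 2 (coasting upward): v₀ = 45.5 m/s, a = -9.81 m/s².
v = v₀ + at → t = (0 − 45.5) / -9.81 = 4.64 s
v² = v₀² + 2aΔx → Δx = (0² − 45.5²)/(2·-9.81) = 106 m
Maximum height = 79.6 + 106 = 185 m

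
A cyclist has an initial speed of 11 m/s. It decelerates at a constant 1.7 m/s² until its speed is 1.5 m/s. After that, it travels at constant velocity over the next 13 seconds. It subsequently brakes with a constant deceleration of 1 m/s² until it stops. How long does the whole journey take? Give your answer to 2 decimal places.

20.09 s

Phase 1 (decelerating): v₀ = 11.0 m/s, a = -1.7 m/s².
v = v₀ + at → t = (1.5 − 11.0) / -1.7 = 5.59 s
v² = v₀² + 2aΔx → Δx = (1.5² − 11.0²)/(2·-1.7) = 34.9 m

Phase 2 (constant speed): v₀ = 1.50 m/s, a = 0 m/s².
v = v₀ + at = 1.50 + (0)(13) = 1.50 m/s
Δx = v₀t + ½at² = 1.50·13 + 0.5·0·13² = 19.5 m

Phase 3 (decelerating): v₀ = 1.50 m/s, a = -1 m/s².
v = v₀ + at → t = (0 − 1.50) / -1 = 1.50 s
v² = v₀² + 2aΔx → Δx = (0² − 1.50²)/(2·-1) = 1.12 m
Total time = 5.59 + 13.0 + 1.50 = 20.1 s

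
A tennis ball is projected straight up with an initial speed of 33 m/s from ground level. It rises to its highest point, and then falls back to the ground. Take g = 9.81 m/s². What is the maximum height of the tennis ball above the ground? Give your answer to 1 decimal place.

55.5 m

Phase 1 (rising): v₀ = 33.0 m/s, a = -9.81 m/s².
v = v₀ + at → t = (0 − 33.0) / -9.81 = 3.36 s
v² = v₀² + 2aΔx → Δx = (0² − 33.0²)/(2·-9.81) = 55.5 m
Maximum height = 55.5 m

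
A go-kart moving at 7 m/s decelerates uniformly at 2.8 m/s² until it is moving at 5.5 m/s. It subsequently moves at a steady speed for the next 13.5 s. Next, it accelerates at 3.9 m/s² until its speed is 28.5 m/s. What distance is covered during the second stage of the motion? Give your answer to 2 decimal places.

74.25 m

Phase 1 (decelerating): v₀ = 7.00 m/s, a = -2.8 m/s².
v = v₀ + at → t = (5.5 − 7.00) / -2.8 = 0.536 s
v² = v₀² + 2aΔx → Δx = (5.5² − 7.00²)/(2·-2.8) = 3.35 m

Phase 2 (constant speed): v₀ = 5.50 m/s, a = 0 m/s².
v = v₀ + at = 5.50 + (0)(13.5) = 5.50 m/s
Δx = v₀t + ½at² = 5.50·13.5 + 0.5·0·13.5² = 74.2 m
Distance in phase 2 = 74.2 m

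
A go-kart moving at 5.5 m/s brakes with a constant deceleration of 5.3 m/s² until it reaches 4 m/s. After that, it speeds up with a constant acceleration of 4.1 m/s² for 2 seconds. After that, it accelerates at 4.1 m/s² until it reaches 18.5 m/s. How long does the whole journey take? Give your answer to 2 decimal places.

3.82 s

Phase 1 (decelerating): v₀ = 5.50 m/s, a = -5.3 m/s².
v = v₀ + at → t = (4 − 5.50) / -5.3 = 0.283 s
v² = v₀² + 2aΔx → Δx = (4² − 5.50²)/(2·-5.3) = 1.34 m

Phase 2 (accelerating): v₀ = 4.00 m/s, a = 4.1 m/s².
v = v₀ + at = 4.00 + (4.1)(2) = 12.2 m/s
Δx = v₀t + ½at² = 4.00·2 + 0.5·4.1·2² = 16.2 m

Phase 3 (accelerating): v₀ = 12.2 m/s, a = 4.1 m/s².
v = v₀ + at → t = (18.5 − 12.2) / 4.1 = 1.54 s
v² = v₀² + 2aΔx → Δx = (18.5² − 12.2²)/(2·4.1) = 23.6 m
Total time = 0.283 + 2.00 + 1.54 = 3.82 s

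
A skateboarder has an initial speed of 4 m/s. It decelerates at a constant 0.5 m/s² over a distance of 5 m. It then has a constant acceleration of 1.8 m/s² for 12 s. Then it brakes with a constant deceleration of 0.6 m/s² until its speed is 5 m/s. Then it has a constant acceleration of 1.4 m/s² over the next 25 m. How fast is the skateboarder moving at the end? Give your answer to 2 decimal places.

9.75 m/s

Phase 1 (decelerating): v₀ = 4.00 m/s, a = -0.5 m/s².
v² = v₀² + 2aΔx = 4.00² + 2·-0.5·5 = 11.0 → v = 3.32 m/s
t = (v − v₀)/a = (3.32 − 4.00)/-0.5 = 1.37 s

Phase 2 (accelerating): v₀ = 3.32 m/s, a = 1.8 m/s².
v = v₀ + at = 3.32 + (1.8)(12) = 24.9 m/s
Δx = v₀t + ½at² = 3.32·12 + 0.5·1.8·12² = 169 m

Phase 3 (decelerating): v₀ = 24.9 m/s, a = -0.6 m/s².
v = v₀ + at → t = (5 − 24.9) / -0.6 = 33.2 s
v² = v₀² + 2aΔx → Δx = (5² − 24.9²)/(2·-0.6) = 497 m

Phase 4 (accelerating): v₀ = 5.00 m/s, a = 1.4 m/s².
v² = v₀² + 2aΔx = 5.00² + 2·1.4·25 = 95.0 → v = 9.75 m/s
t = (v − v₀)/a = (9.75 − 5.00)/1.4 = 3.39 s
Final speed = 9.75 m/s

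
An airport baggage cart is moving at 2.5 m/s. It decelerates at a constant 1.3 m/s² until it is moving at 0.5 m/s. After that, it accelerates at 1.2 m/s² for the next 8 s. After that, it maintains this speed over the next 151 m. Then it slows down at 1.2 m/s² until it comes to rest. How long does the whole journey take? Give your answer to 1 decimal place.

Phase 1 (decelerating): v₀ = 2.50 m/s, a = -1.3 m/s².
v = v₀ + at → t = (0.5 − 2.50) / -1.3 = 1.54 s
v² = v₀² + 2aΔx → Δx = (0.5² − 2.50²)/(2·-1.3) = 2.31 m

Phase 2 (accelerating): v₀ = 0.500 m/s, a = 1.2 m/s².
v = v₀ + at = 0.500 + (1.2)(8) = 10.1 m/s
Δx = v₀t + ½at² = 0.500·8 + 0.5·1.2·8² = 42.4 m

Phase 3 (constant speed): v₀ = 10.1 m/s, a = 0 m/s².
Constant speed: t = d/v = 151/10.1 = 15.0 s

Phase 4 (decelerating): v₀ = 10.1 m/s, a = -1.2 m/s².
v = v₀ + at → t = (0 − 10.1) / -1.2 = 8.42 s
v² = v₀² + 2aΔx → Δx = (0² − 10.1²)/(2·-1.2) = 42.5 m
Total time = 1.54 + 8.00 + 15.0 + 8.42 = 32.9 s

32.9 s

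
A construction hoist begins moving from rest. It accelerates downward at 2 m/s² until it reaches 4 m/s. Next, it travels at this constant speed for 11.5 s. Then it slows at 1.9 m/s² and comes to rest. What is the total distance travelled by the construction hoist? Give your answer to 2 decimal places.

Phase 1 (accelerating): v₀ = 0 m/s, a = 2 m/s².
v = v₀ + at → t = (4 − 0) / 2 = 2.00 s
v² = v₀² + 2aΔx → Δx = (4² − 0²)/(2·2) = 4.00 m

Phase 2 (constant speed): v₀ = 4.00 m/s, a = 0 m/s².
v = v₀ + at = 4.00 + (0)(11.5) = 4.00 m/s
Δx = v₀t + ½at² = 4.00·11.5 + 0.5·0·11.5² = 46.0 m

Phase 3 (decelerating): v₀ = 4.00 m/s, a = -1.9 m/s².
v = v₀ + at → t = (0 − 4.00) / -1.9 = 2.11 s
v² = v₀² + 2aΔx → Δx = (0² − 4.00²)/(2·-1.9) = 4.21 m
Total distance = 4.00 + 46.0 + 4.21 = 54.2 m

54.21 m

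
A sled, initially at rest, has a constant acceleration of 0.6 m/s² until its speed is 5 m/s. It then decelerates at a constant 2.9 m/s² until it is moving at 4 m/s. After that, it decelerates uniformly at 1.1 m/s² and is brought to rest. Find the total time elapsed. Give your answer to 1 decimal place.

12.3 s

Phase 1 (accelerating): v₀ = 0 m/s, a = 0.6 m/s².
v = v₀ + at → t = (5 − 0) / 0.6 = 8.33 s
v² = v₀² + 2aΔx → Δx = (5² − 0²)/(2·0.6) = 20.8 m

Phase 2 (decelerating): v₀ = 5.00 m/s, a = -2.9 m/s².
v = v₀ + at → t = (4 − 5.00) / -2.9 = 0.345 s
v² = v₀² + 2aΔx → Δx = (4² − 5.00²)/(2·-2.9) = 1.55 m

Phase 3 (decelerating): v₀ = 4.00 m/s, a = -1.1 m/s².
v = v₀ + at → t = (0 − 4.00) / -1.1 = 3.64 s
v² = v₀² + 2aΔx → Δx = (0² − 4.00²)/(2·-1.1) = 7.27 m
Total time = 8.33 + 0.345 + 3.64 = 12.3 s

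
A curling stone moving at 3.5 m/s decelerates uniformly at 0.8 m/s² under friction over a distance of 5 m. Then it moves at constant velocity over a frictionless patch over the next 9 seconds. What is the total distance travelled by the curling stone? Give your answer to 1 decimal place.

23.6 m

Phase 1 (decelerating): v₀ = 3.50 m/s, a = -0.8 m/s².
v² = v₀² + 2aΔx = 3.50² + 2·-0.8·5 = 4.25 → v = 2.06 m/s
t = (v − v₀)/a = (2.06 − 3.50)/-0.8 = 1.80 s

Phase 2 (constant speed): v₀ = 2.06 m/s, a = 0 m/s².
v = v₀ + at = 2.06 + (0)(9) = 2.06 m/s
Δx = v₀t + ½at² = 2.06·9 + 0.5·0·9² = 18.6 m
Total distance = 5.00 + 18.6 = 23.6 m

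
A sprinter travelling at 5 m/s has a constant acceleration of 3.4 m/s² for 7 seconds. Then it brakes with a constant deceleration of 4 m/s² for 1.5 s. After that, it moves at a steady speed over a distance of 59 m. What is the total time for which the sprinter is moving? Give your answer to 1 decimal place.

11.1 s

Phase 1 (accelerating): v₀ = 5.00 m/s, a = 3.4 m/s².
v = v₀ + at = 5.00 + (3.4)(7) = 28.8 m/s
Δx = v₀t + ½at² = 5.00·7 + 0.5·3.4·7² = 118 m

Phase 2 (decelerating): v₀ = 28.8 m/s, a = -4 m/s².
v = v₀ + at = 28.8 + (-4)(1.5) = 22.8 m/s
Δx = v₀t + ½at² = 28.8·1.5 + 0.5·-4·1.5² = 38.7 m

Phase 3 (constant speed): v₀ = 22.8 m/s, a = 0 m/s².
Constant speed: t = d/v = 59/22.8 = 2.59 s
Total time = 7.00 + 1.50 + 2.59 = 11.1 s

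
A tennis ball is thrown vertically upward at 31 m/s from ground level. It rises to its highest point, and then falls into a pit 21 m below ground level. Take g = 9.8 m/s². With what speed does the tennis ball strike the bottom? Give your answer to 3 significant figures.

37.0 m/s

Phase 1 (rising): v₀ = 31.0 m/s, a = -9.8 m/s².
v = v₀ + at → t = (0 − 31.0) / -9.8 = 3.16 s
v² = v₀² + 2aΔx → Δx = (0² − 31.0²)/(2·-9.8) = 49.0 m

Phase 2 (falling): v₀ = 0 m/s, a = -9.8 m/s².
Falls 70.0 m from rest: t = √(2·70.0/9.8) = 3.78 s; v = g·t = 37.0 m/s.
Final speed = 37.0 m/s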